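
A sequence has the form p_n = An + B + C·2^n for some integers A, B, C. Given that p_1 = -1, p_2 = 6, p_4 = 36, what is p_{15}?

Plug in n = 1, 2, 4: A + B + 2C = -1; 2A + B + 4C = 6; 4A + B + 16C = 36.
Subtracting the first from the second: A + 2C = 7.
Subtracting the second from the third: 2A + 12C = 30.
Solving: C = 2, A = 3, then B = -8.
Hence p_{15} = 3·15 + (-8) + 2·32768 = 65573.

65573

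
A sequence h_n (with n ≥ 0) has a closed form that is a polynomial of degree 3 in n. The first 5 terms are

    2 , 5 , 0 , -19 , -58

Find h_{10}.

-1048

1st diffs: 3, -5, -19, -39.
2nd diffs: -8, -14, -20.
3rd diffs: -6, -6 (constant).
So h_n = -n^3 - n^2 + 5n + 2.
Evaluating at n = 10 gives h_{10} = -1048.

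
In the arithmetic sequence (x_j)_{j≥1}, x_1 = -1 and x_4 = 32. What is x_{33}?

Common difference d = (32 - (-1)) / (4 - 1) = 11.
x_j = -1 + (j - 1)·11.
x_{33} = -1 + 32·11 = 351.

351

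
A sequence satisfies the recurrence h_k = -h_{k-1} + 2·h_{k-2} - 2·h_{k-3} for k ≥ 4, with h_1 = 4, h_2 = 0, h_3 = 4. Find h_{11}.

3060

Compute successive terms:
h_4 = -12, h_5 = 20, h_6 = -52, h_7 = 116, h_8 = -260, h_9 = 596, h_{10} = -1348, h_{11} = 3060.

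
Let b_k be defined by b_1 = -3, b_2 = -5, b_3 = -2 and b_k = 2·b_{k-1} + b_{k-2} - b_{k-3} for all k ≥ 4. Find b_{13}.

Compute successive terms:
b_4 = -6, b_5 = -9, b_6 = -22, b_7 = -47, b_8 = -107, b_9 = -239, b_{10} = -538, b_{11} = -1208, b_{12} = -2715, b_{13} = -6100.

-6100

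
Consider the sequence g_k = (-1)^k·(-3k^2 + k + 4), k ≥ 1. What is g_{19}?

(-1)^19 = -1; -3k^2 + k + 4 at k=19 is -1060; so g_{19} = 1060.

1060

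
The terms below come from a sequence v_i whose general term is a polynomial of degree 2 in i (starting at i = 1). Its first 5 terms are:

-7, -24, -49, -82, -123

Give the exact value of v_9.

1st diffs: -17, -25, -33, -41.
2nd diffs: -8, -8, -8 (constant).
Newton forward-difference form: v_i = -7 + (-17)·C(i-1,1) + (-8)·C(i-1,2).
At i = 9: i-1 = 8, so v_9 = -7 - 136 - 224 = -367.

-367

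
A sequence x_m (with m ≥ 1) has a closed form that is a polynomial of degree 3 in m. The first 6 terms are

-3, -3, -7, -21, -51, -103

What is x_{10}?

1st diffs: 0, -4, -14, -30, -52.
2nd diffs: -4, -10, -16, -22.
3rd diffs: -6, -6, -6 (constant).
Newton forward-difference form: x_m = -3 + (-4)·C(m-1,2) + (-6)·C(m-1,3).
At m = 10: m-1 = 9, so x_{10} = -3 - 144 - 504 = -651.

-651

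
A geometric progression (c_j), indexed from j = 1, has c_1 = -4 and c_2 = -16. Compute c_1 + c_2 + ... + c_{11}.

-5592404

Common ratio r = 4.
c_j = (-4)·4^(j-1).
S = (-4)·(4^11 - 1)/(4 - 1) = (-4)·(4194304 - 1)/(3) = -5592404.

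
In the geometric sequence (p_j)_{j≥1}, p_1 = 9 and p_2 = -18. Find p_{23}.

Common ratio r = -2.
p_j = 9·(-2)^(j-1).
p_{23} = 9·(-2)^22 = 37748736.

37748736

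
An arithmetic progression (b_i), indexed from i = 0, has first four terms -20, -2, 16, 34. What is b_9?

142

Common difference d = 18.
b_i = -20 + (i - 0)·18.
b_9 = -20 + 9·18 = 142.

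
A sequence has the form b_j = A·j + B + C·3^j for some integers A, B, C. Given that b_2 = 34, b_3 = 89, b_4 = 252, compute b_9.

59063

Plug in j = 2, 3, 4: 2A + B + 9C = 34; 3A + B + 27C = 89; 4A + B + 81C = 252.
Subtracting the first from the second: A + 18C = 55.
Subtracting the second from the third: A + 54C = 163.
Solving: C = 3, A = 1, then B = 5.
Hence b_9 = 1·9 + 5 + 3·19683 = 59063.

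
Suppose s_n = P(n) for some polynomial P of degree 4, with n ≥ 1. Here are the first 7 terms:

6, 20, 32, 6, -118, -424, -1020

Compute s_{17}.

-63850

1st diffs: 14, 12, -26, -124, -306, -596.
2nd diffs: -2, -38, -98, -182, -290.
3rd diffs: -36, -60, -84, -108.
4th diffs: -24, -24, -24 (constant).
So s_n = -n^4 + 4n^3 + n + 2.
Evaluating at n = 17 gives s_{17} = -63850.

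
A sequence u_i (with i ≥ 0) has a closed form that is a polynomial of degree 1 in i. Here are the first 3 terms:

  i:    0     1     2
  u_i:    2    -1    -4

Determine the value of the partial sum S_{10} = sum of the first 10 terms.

1st diffs: -3, -3 (constant).
So u_i = -3i + 2.
Continuing: …, -7, -10, -13, -16, …, u_9 = -25.
Summing i = 0..9 (10 terms) gives -115.

-115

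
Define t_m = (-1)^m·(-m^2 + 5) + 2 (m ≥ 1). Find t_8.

-57

(-1)^8 = 1; -m^2 + 5 at m=8 is -59; so t_8 = -57.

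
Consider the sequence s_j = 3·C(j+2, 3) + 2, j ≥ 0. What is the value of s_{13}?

C(15, 3) = 455, so s_{13} = 1367.

1367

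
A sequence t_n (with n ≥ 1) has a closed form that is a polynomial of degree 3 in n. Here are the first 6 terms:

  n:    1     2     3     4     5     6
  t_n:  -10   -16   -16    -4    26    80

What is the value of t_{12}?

1st diffs: -6, 0, 12, 30, 54.
2nd diffs: 6, 12, 18, 24.
3rd diffs: 6, 6, 6 (constant).
Newton forward-difference form: t_n = -10 + (-6)·C(n-1,1) + 6·C(n-1,2) + 6·C(n-1,3).
At n = 12: n-1 = 11, so t_{12} = -10 - 66 + 330 + 990 = 1244.

1244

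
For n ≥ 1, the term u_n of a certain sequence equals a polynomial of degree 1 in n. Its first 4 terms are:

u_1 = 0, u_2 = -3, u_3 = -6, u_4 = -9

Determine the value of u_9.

1st diffs: -3, -3, -3 (constant).
So u_n = -3n + 3.
Evaluating at n = 9 gives u_9 = -24.

-24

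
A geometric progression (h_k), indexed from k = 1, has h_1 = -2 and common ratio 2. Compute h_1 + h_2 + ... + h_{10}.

-2046

h_k = (-2)·2^(k-1).
S = (-2)·(2^10 - 1)/(2 - 1) = (-2)·(1024 - 1)/(1) = -2046.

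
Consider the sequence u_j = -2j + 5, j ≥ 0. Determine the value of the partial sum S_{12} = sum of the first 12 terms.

Over j = 0..11: Σj = 66.
Total = (-2)·66 + (5)·12 = -72.

-72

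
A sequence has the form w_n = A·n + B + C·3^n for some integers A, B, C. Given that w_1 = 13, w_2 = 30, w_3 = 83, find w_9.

Write the equations: A + B + 3C = 13; 2A + B + 9C = 30; 3A + B + 27C = 83.
Subtracting the first from the second: A + 6C = 17.
Subtracting the second from the third: A + 18C = 53.
Solving: C = 3, A = -1, then B = 5.
Hence w_9 = -1·9 + 5 + 3·19683 = 59045.

59045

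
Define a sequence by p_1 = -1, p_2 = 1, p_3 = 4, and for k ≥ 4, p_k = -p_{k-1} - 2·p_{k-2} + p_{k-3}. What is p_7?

-25

p_4 = -7, p_5 = 0, p_6 = 18, p_7 = -25.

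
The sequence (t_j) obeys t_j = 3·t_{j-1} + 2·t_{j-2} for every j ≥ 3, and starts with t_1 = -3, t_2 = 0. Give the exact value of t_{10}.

Compute successive terms:
t_3 = -6, t_4 = -18, t_5 = -66, t_6 = -234, t_7 = -834, t_8 = -2970, t_9 = -10578, t_{10} = -37674.

-37674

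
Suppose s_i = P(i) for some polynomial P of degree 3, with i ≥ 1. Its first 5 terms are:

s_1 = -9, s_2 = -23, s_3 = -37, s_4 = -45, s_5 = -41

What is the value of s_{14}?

1st diffs: -14, -14, -8, 4.
2nd diffs: 0, 6, 12.
3rd diffs: 6, 6 (constant).
Newton forward-difference form: s_i = -9 + (-14)·C(i-1,1) + 6·C(i-1,3).
At i = 14: i-1 = 13, so s_{14} = -9 - 182 + 1716 = 1525.

1525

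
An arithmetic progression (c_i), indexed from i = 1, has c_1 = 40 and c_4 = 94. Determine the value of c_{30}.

562

Common difference d = (94 - 40) / (4 - 1) = 18.
c_i = 40 + (i - 1)·18.
c_{30} = 40 + 29·18 = 562.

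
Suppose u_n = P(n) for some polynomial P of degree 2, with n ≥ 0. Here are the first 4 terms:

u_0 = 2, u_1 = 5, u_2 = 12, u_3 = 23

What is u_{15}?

1st diffs: 3, 7, 11.
2nd diffs: 4, 4 (constant).
Newton forward-difference form: u_n = 2 + 3·C(n,1) + 4·C(n,2).
At n = 15: n = 15, so u_{15} = 2 + 45 + 420 = 467.

467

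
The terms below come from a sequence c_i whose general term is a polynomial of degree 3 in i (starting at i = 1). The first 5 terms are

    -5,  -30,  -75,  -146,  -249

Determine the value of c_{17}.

1st diffs: -25, -45, -71, -103.
2nd diffs: -20, -26, -32.
3rd diffs: -6, -6 (constant).
Newton forward-difference form: c_i = -5 + (-25)·C(i-1,1) + (-20)·C(i-1,2) + (-6)·C(i-1,3).
At i = 17: i-1 = 16, so c_{17} = -5 - 400 - 2400 - 3360 = -6165.

-6165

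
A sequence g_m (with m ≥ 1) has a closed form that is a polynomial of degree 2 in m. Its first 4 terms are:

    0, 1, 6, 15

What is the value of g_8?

1st diffs: 1, 5, 9.
2nd diffs: 4, 4 (constant).
Newton forward-difference form: g_m = 1·C(m-1,1) + 4·C(m-1,2).
At m = 8: m-1 = 7, so g_8 = 7 + 84 = 91.

91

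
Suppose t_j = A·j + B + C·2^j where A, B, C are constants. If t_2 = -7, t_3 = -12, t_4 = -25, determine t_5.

-54

Plug in j = 2, 3, 4: 2A + B + 4C = -7; 3A + B + 8C = -12; 4A + B + 16C = -25.
Subtracting the first from the second: A + 4C = -5.
Subtracting the second from the third: A + 8C = -13.
Solving: C = -2, A = 3, then B = -5.
Therefore t_5 = 15 + (-5) + (-2)·32 = -54.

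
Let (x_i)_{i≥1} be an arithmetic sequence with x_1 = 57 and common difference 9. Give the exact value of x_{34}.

354

x_i = 57 + (i - 1)·9.
x_{34} = 57 + 33·9 = 354.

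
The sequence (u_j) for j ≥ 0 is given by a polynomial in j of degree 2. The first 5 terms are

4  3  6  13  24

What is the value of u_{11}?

1st diffs: -1, 3, 7, 11.
2nd diffs: 4, 4, 4 (constant).
So u_j = 2j^2 - 3j + 4.
Evaluating at j = 11 gives u_{11} = 213.

213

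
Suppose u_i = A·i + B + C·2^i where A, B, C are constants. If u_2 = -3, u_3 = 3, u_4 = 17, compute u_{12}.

8161

The three given values yield: 2A + B + 4C = -3; 3A + B + 8C = 3; 4A + B + 16C = 17.
Subtracting the first from the second: A + 4C = 6.
Subtracting the second from the third: A + 8C = 14.
Solving: C = 2, A = -2, then B = -7.
Therefore u_{12} = -24 + (-7) + 2·4096 = 8161.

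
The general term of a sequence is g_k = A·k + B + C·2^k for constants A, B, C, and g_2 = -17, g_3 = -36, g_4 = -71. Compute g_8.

Plug in k = 2, 3, 4: 2A + B + 4C = -17; 3A + B + 8C = -36; 4A + B + 16C = -71.
Subtracting the first from the second: A + 4C = -19.
Subtracting the second from the third: A + 8C = -35.
Solving: C = -4, A = -3, then B = 5.
So g_k = -3·k + 5 + (-4)·2^k; at k=8 this is -1043.

-1043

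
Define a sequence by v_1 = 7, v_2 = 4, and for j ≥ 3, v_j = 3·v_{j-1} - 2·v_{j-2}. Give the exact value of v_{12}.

Applying the relation repeatedly:
v_3 = -2, v_4 = -14, v_5 = -38, v_6 = -86, v_7 = -182, v_8 = -374, v_9 = -758, v_{10} = -1526, v_{11} = -3062, v_{12} = -6134.
(Characteristic roots are 2 and 1.)

-6134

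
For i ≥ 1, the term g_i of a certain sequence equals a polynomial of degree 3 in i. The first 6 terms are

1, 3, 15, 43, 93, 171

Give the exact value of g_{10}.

883

1st diffs: 2, 12, 28, 50, 78.
2nd diffs: 10, 16, 22, 28.
3rd diffs: 6, 6, 6 (constant).
Newton forward-difference form: g_i = 1 + 2·C(i-1,1) + 10·C(i-1,2) + 6·C(i-1,3).
At i = 10: i-1 = 9, so g_{10} = 1 + 18 + 360 + 504 = 883.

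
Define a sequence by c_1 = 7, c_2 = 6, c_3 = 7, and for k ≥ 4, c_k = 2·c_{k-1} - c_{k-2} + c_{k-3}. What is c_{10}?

c_4 = 15; c_5 = 29; c_6 = 50; c_7 = 86; c_8 = 151; c_9 = 266; c_{10} = 467.

467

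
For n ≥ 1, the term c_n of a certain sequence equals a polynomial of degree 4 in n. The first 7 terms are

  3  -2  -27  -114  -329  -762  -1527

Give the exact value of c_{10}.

1st diffs: -5, -25, -87, -215, -433, -765.
2nd diffs: -20, -62, -128, -218, -332.
3rd diffs: -42, -66, -90, -114.
4th diffs: -24, -24, -24 (constant).
So c_n = -n^4 + 3n^3 - 3n^2 - 2n + 6.
Evaluating at n = 10 gives c_{10} = -7314.

-7314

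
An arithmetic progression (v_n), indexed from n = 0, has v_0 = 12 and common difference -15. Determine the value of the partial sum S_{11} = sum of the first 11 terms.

-693

v_n = 12 + (n - 0)·(-15).
v_{10} = -138; S = 11·(12 + (-138))/2 = -693.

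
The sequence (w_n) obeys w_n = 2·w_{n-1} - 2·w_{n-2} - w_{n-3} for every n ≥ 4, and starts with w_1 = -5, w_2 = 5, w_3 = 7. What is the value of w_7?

Iterate the recurrence:
w_4 = 9; w_5 = -1; w_6 = -27; w_7 = -61.

-61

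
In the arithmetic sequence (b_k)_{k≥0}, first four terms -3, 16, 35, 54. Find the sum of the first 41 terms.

Common difference d = 19.
b_k = -3 + (k - 0)·19.
b_{40} = 757; S = 41·(-3 + 757)/2 = 15457.

15457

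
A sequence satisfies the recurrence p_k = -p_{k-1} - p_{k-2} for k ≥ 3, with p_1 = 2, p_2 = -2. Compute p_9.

0

Iterate the recurrence:
p_3 = 0, p_4 = 2, p_5 = -2, p_6 = 0, p_7 = 2, p_8 = -2, p_9 = 0.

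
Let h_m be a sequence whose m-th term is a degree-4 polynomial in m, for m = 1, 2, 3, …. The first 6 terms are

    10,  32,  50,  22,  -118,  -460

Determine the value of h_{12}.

1st diffs: 22, 18, -28, -140, -342.
2nd diffs: -4, -46, -112, -202.
3rd diffs: -42, -66, -90.
4th diffs: -24, -24 (constant).
Newton forward-difference form: h_m = 10 + 22·C(m-1,1) + (-4)·C(m-1,2) + (-42)·C(m-1,3) + (-24)·C(m-1,4).
At m = 12: m-1 = 11, so h_{12} = 10 + 242 - 220 - 6930 - 7920 = -14818.

-14818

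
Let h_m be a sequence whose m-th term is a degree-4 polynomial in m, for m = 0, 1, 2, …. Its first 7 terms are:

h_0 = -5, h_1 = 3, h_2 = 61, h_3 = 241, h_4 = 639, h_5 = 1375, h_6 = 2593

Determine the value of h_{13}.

41751

1st diffs: 8, 58, 180, 398, 736, 1218.
2nd diffs: 50, 122, 218, 338, 482.
3rd diffs: 72, 96, 120, 144.
4th diffs: 24, 24, 24 (constant).
Newton forward-difference form: h_m = -5 + 8·C(m,1) + 50·C(m,2) + 72·C(m,3) + 24·C(m,4).
At m = 13: m = 13, so h_{13} = -5 + 104 + 3900 + 20592 + 17160 = 41751.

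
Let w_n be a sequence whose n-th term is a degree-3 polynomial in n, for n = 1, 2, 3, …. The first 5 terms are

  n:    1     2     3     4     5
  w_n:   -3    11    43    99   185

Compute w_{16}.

4827

1st diffs: 14, 32, 56, 86.
2nd diffs: 18, 24, 30.
3rd diffs: 6, 6 (constant).
Newton forward-difference form: w_n = -3 + 14·C(n-1,1) + 18·C(n-1,2) + 6·C(n-1,3).
At n = 16: n-1 = 15, so w_{16} = -3 + 210 + 1890 + 2730 = 4827.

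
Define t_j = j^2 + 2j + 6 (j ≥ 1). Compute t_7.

t_7 = 1·7^2 + 2·7 + 6 = 69.

69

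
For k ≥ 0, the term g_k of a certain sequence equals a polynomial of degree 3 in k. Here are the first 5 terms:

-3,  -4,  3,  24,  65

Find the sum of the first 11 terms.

1st diffs: -1, 7, 21, 41.
2nd diffs: 8, 14, 20.
3rd diffs: 6, 6 (constant).
Newton forward-difference form: g_k = -3 + (-1)·C(k,1) + 8·C(k,2) + 6·C(k,3).
Continuing: …, 132, 231, 368, 549, …, g_{10} = 1067.
Summing k = 0..10 (11 terms) gives 3212.

3212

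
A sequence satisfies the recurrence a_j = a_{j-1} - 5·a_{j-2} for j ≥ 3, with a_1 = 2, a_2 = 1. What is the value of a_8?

-559

a_3 = -9;  a_4 = -14;  a_5 = 31;  a_6 = 101;  a_7 = -54;  a_8 = -559.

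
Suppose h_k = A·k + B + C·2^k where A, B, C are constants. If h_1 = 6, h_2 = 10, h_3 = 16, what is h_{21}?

Write the equations: A + B + 2C = 6; 2A + B + 4C = 10; 3A + B + 8C = 16.
Subtracting the first from the second: A + 2C = 4.
Subtracting the second from the third: A + 4C = 6.
Solving: C = 1, A = 2, then B = 2.
So h_k = 2·k + 2 + 1·2^k; at k=21 this is 2097196.

2097196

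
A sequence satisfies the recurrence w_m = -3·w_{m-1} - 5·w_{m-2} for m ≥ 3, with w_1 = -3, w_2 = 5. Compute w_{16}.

521975

Iterate the recurrence:
w_3 = 0; w_4 = -25; w_5 = 75; …; w_{13} = 41325; w_{14} = -24475; w_{15} = -133200; w_{16} = 521975.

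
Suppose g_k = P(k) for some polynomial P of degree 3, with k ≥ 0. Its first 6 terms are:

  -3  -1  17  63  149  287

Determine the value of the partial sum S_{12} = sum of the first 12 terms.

9556

1st diffs: 2, 18, 46, 86, 138.
2nd diffs: 16, 28, 40, 52.
3rd diffs: 12, 12, 12 (constant).
Newton forward-difference form: g_k = -3 + 2·C(k,1) + 16·C(k,2) + 12·C(k,3).
Continuing: …, 489, 767, 1133, 1599, …, g_{11} = 2879.
Summing k = 0..11 (12 terms) gives 9556.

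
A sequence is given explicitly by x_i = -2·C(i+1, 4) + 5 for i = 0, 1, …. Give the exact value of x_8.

-247

C(9, 4) = 126, so x_8 = -247.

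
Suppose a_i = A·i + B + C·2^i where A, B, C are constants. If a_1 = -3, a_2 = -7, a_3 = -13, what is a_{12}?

-4119

Write the equations: A + B + 2C = -3; 2A + B + 4C = -7; 3A + B + 8C = -13.
Subtracting the first from the second: A + 2C = -4.
Subtracting the second from the third: A + 4C = -6.
Solving: C = -1, A = -2, then B = 1.
So a_i = -2·i + 1 + (-1)·2^i; at i=12 this is -4119.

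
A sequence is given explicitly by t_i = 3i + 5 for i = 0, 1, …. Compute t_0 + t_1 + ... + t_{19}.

670

Over i = 0..19: Σi = 190.
Total = (3)·190 + (5)·20 = 670.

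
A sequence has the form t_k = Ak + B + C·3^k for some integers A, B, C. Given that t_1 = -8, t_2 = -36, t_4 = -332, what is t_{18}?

-1549682020

At k = 1, 2, 4: A + B + 3C = -8; 2A + B + 9C = -36; 4A + B + 81C = -332.
Subtracting the first from the second: A + 6C = -28.
Subtracting the second from the third: 2A + 72C = -296.
Solving: C = -4, A = -4, then B = 8.
Hence t_{18} = -4·18 + 8 + (-4)·387420489 = -1549682020.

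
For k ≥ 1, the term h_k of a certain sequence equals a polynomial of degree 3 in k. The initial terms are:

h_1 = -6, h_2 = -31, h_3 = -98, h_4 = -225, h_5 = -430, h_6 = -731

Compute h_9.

1st diffs: -25, -67, -127, -205, -301.
2nd diffs: -42, -60, -78, -96.
3rd diffs: -18, -18, -18 (constant).
So h_k = -3k^3 - 3k^2 + 5k - 5.
Evaluating at k = 9 gives h_9 = -2390.

-2390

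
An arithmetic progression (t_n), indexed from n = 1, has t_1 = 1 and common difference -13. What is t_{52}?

t_n = 1 + (n - 1)·(-13).
t_{52} = 1 + 51·(-13) = -662.

-662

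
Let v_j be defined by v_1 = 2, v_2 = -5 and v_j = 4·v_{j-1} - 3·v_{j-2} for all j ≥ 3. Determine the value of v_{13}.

-1860038

v_3 = -26; v_4 = -89; v_5 = -278; …; v_{10} = -68885; v_{11} = -206666; v_{12} = -620009; v_{13} = -1860038.
(Characteristic roots are 3 and 1.)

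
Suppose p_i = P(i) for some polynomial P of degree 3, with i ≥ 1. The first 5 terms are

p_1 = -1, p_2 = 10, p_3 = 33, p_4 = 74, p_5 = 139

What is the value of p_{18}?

1st diffs: 11, 23, 41, 65.
2nd diffs: 12, 18, 24.
3rd diffs: 6, 6 (constant).
Newton forward-difference form: p_i = -1 + 11·C(i-1,1) + 12·C(i-1,2) + 6·C(i-1,3).
At i = 18: i-1 = 17, so p_{18} = -1 + 187 + 1632 + 4080 = 5898.

5898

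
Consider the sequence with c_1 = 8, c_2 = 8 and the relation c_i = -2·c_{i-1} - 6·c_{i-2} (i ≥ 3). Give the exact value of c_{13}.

-193024

Compute successive terms:
c_3 = -64;  c_4 = 80;  c_5 = 224;  …;  c_{10} = -2944;  c_{11} = 78848;  c_{12} = -140032;  c_{13} = -193024.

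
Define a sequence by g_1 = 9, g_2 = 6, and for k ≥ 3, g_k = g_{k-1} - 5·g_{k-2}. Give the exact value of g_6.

471

Applying the relation repeatedly:
g_3 = -39, g_4 = -69, g_5 = 126, g_6 = 471.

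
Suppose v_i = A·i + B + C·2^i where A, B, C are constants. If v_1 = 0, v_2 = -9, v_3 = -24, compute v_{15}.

At i = 1, 2, 3: A + B + 2C = 0; 2A + B + 4C = -9; 3A + B + 8C = -24.
Subtracting the first from the second: A + 2C = -9.
Subtracting the second from the third: A + 4C = -15.
Solving: C = -3, A = -3, then B = 9.
So v_i = -3·i + 9 + (-3)·2^i; at i=15 this is -98340.

-98340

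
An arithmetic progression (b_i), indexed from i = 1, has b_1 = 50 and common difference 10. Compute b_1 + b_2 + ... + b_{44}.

b_i = 50 + (i - 1)·10.
b_{44} = 480; S = 44·(50 + 480)/2 = 11660.

11660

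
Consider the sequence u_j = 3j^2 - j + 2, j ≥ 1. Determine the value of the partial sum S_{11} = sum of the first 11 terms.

1474

Over j = 1..11: Σj = 66, Σj² = 506.
Total = (3)·506 + (-1)·66 + (2)·11 = 1474.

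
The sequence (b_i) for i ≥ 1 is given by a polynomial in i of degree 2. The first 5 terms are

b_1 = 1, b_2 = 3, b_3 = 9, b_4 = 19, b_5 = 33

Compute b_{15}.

393

1st diffs: 2, 6, 10, 14.
2nd diffs: 4, 4, 4 (constant).
So b_i = 2i^2 - 4i + 3.
Evaluating at i = 15 gives b_{15} = 393.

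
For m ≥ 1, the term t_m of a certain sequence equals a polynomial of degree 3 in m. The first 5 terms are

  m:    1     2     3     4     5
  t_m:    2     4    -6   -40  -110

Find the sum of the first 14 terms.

-16170

1st diffs: 2, -10, -34, -70.
2nd diffs: -12, -24, -36.
3rd diffs: -12, -12 (constant).
Newton forward-difference form: t_m = 2 + 2·C(m-1,1) + (-12)·C(m-1,2) + (-12)·C(m-1,3).
Continuing: …, -228, -406, -656, -990, …, t_{14} = -4340.
Summing m = 1..14 (14 terms) gives -16170.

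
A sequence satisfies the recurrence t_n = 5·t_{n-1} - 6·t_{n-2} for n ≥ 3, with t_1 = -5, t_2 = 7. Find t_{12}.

Compute successive terms:
t_3 = 65  t_4 = 283  t_5 = 1025  t_6 = 3427  t_7 = 10985  t_8 = 34363  t_9 = 105905  t_{10} = 323347  t_{11} = 981305  t_{12} = 2966443.
(Characteristic roots are 3 and 2.)

2966443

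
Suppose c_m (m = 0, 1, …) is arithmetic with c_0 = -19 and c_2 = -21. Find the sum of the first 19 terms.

Common difference d = (-21 - (-19)) / (2 - 0) = -1.
c_m = -19 + (m - 0)·(-1).
c_{18} = -37; S = 19·(-19 + (-37))/2 = -532.

-532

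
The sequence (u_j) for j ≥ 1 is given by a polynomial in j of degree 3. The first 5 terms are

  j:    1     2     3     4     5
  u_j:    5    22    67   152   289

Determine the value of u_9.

1597

1st diffs: 17, 45, 85, 137.
2nd diffs: 28, 40, 52.
3rd diffs: 12, 12 (constant).
So u_j = 2j^3 + 2j^2 - 3j + 4.
Evaluating at j = 9 gives u_9 = 1597.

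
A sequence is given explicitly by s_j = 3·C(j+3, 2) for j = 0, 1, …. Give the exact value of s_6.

108

C(9, 2) = 36, so s_6 = 108.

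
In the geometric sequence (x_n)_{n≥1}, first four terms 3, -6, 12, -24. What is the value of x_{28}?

-402653184

Common ratio r = -2.
x_n = 3·(-2)^(n-1).
x_{28} = 3·(-2)^27 = -402653184.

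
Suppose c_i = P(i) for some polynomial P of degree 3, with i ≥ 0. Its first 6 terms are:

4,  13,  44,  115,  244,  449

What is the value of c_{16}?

12868

1st diffs: 9, 31, 71, 129, 205.
2nd diffs: 22, 40, 58, 76.
3rd diffs: 18, 18, 18 (constant).
So c_i = 3i^3 + 2i^2 + 4i + 4.
Evaluating at i = 16 gives c_{16} = 12868.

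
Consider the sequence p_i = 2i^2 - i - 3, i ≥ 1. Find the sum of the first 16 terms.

Over i = 1..16: Σi = 136, Σi² = 1496.
Total = (2)·1496 + (-1)·136 + (-3)·16 = 2808.

2808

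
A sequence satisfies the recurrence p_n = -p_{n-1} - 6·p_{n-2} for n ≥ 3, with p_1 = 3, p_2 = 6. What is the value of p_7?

p_3 = -24, p_4 = -12, p_5 = 156, p_6 = -84, p_7 = -852.

-852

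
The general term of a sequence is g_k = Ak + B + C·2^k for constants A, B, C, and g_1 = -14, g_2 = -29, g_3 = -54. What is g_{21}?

At k = 1, 2, 3: A + B + 2C = -14; 2A + B + 4C = -29; 3A + B + 8C = -54.
Subtracting the first from the second: A + 2C = -15.
Subtracting the second from the third: A + 4C = -25.
Solving: C = -5, A = -5, then B = 1.
Therefore g_{21} = -105 + 1 + (-5)·2097152 = -10485864.

-10485864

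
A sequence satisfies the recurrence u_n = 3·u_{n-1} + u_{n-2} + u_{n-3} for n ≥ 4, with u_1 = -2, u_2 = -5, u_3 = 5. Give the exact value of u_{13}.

Iterate the recurrence:
u_4 = 8; u_5 = 24; u_6 = 85; u_7 = 287; u_8 = 970; u_9 = 3282; u_{10} = 11103; u_{11} = 37561; u_{12} = 127068; u_{13} = 429868.

429868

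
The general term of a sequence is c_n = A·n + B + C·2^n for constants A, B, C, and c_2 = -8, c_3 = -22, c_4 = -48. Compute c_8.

-776

The three given values yield: 2A + B + 4C = -8; 3A + B + 8C = -22; 4A + B + 16C = -48.
Subtracting the first from the second: A + 4C = -14.
Subtracting the second from the third: A + 8C = -26.
Solving: C = -3, A = -2, then B = 8.
Hence c_8 = -2·8 + 8 + (-3)·256 = -776.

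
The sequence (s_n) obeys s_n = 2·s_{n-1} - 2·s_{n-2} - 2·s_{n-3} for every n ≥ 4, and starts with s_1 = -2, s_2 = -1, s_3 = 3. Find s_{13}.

Applying the relation repeatedly:
s_4 = 12, s_5 = 20, s_6 = 10, s_7 = -44, s_8 = -148, s_9 = -228, s_{10} = -72, s_{11} = 608, s_{12} = 1816, s_{13} = 2560.

2560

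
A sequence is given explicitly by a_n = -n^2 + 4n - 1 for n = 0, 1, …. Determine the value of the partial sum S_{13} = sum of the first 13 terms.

Over n = 0..12: Σn = 78, Σn² = 650.
Total = (-1)·650 + (4)·78 + (-1)·13 = -351.

-351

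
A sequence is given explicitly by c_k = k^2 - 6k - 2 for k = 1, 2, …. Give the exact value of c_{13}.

89

c_{13} = 1·13^2 - 6·13 - 2 = 89.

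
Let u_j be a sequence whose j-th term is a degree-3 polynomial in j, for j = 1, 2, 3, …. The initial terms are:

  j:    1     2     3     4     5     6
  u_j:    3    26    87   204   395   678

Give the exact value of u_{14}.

8414

1st diffs: 23, 61, 117, 191, 283.
2nd diffs: 38, 56, 74, 92.
3rd diffs: 18, 18, 18 (constant).
Newton forward-difference form: u_j = 3 + 23·C(j-1,1) + 38·C(j-1,2) + 18·C(j-1,3).
At j = 14: j-1 = 13, so u_{14} = 3 + 299 + 2964 + 5148 = 8414.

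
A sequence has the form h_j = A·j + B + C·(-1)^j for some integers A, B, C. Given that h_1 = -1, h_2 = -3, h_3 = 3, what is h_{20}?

Write the equations: A + B - C = -1; 2A + B + C = -3; 3A + B - C = 3.
Subtracting the first from the second: A + 2C = -2.
Subtracting the second from the third: A - 2C = 6.
Solving: C = -2, A = 2, then B = -5.
So h_j = 2·j + (-5) + (-2)·(-1)^j; at j=20 this is 33.

33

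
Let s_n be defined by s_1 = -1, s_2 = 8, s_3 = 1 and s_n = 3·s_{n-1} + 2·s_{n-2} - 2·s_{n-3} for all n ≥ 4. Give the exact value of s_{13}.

984553

Compute successive terms:
s_4 = 21, s_5 = 49, s_6 = 187, s_7 = 617, s_8 = 2127, s_9 = 7241, s_{10} = 24743, s_{11} = 84457, s_{12} = 288375, s_{13} = 984553.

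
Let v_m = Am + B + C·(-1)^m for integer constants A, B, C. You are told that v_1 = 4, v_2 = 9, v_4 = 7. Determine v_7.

-2

At m = 1, 2, 4: A + B - C = 4; 2A + B + C = 9; 4A + B + C = 7.
Subtracting the first from the second: A + 2C = 5.
Subtracting the second from the third: 2A = -2.
Solving: C = 3, A = -1, then B = 8.
Hence v_7 = -1·7 + 8 + 3·(-1) = -2.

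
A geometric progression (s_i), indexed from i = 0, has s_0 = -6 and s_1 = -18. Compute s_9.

Common ratio r = 3.
s_i = (-6)·3^(i-0).
s_9 = (-6)·3^9 = -118098.

-118098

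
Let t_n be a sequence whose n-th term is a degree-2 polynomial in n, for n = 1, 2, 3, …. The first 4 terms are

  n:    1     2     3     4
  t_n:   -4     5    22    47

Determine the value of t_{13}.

1st diffs: 9, 17, 25.
2nd diffs: 8, 8 (constant).
So t_n = 4n^2 - 3n - 5.
Evaluating at n = 13 gives t_{13} = 632.

632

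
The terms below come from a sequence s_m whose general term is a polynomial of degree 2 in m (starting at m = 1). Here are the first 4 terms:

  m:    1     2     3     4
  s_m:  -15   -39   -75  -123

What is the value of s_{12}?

1st diffs: -24, -36, -48.
2nd diffs: -12, -12 (constant).
Newton forward-difference form: s_m = -15 + (-24)·C(m-1,1) + (-12)·C(m-1,2).
At m = 12: m-1 = 11, so s_{12} = -15 - 264 - 660 = -939.

-939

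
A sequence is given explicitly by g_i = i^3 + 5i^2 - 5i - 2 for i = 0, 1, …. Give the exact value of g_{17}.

g_{17} = 1·17^3 + 5·17^2 - 5·17 - 2 = 6271.

6271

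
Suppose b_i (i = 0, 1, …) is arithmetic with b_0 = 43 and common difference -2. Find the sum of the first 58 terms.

-812

b_i = 43 + (i - 0)·(-2).
b_{57} = -71; S = 58·(43 + (-71))/2 = -812.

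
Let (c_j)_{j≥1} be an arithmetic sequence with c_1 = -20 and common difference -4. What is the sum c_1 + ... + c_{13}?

-572

c_j = -20 + (j - 1)·(-4).
c_{13} = -68; S = 13·(-20 + (-68))/2 = -572.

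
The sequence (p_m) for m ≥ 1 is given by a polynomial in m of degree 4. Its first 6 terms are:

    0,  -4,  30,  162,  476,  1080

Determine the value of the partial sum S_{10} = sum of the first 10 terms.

1st diffs: -4, 34, 132, 314, 604.
2nd diffs: 38, 98, 182, 290.
3rd diffs: 60, 84, 108.
4th diffs: 24, 24 (constant).
Newton forward-difference form: p_m = (-4)·C(m-1,1) + 38·C(m-1,2) + 60·C(m-1,3) + 24·C(m-1,4).
Continuing: 2106, 3710, 6072, 9396.
Summing m = 1..10 (10 terms) gives 23028.

23028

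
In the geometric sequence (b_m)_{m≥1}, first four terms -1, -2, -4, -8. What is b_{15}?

Common ratio r = 2.
b_m = (-1)·2^(m-1).
b_{15} = (-1)·2^14 = -16384.

-16384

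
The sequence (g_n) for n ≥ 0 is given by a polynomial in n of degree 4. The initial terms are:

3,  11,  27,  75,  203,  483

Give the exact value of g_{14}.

1st diffs: 8, 16, 48, 128, 280.
2nd diffs: 8, 32, 80, 152.
3rd diffs: 24, 48, 72.
4th diffs: 24, 24 (constant).
So g_n = n^4 - 2n^3 + 3n^2 + 6n + 3.
Evaluating at n = 14 gives g_{14} = 33603.

33603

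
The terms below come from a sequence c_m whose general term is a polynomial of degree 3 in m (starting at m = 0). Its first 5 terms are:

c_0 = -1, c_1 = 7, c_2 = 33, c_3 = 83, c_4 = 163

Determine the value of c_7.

643

1st diffs: 8, 26, 50, 80.
2nd diffs: 18, 24, 30.
3rd diffs: 6, 6 (constant).
So c_m = m^3 + 6m^2 + m - 1.
Evaluating at m = 7 gives c_7 = 643.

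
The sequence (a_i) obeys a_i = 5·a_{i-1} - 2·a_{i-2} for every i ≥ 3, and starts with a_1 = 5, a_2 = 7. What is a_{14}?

431701823

a_3 = 25  a_4 = 111  a_5 = 505  …  a_{11} = 4548265  a_{12} = 20747151  a_{13} = 94639225  a_{14} = 431701823.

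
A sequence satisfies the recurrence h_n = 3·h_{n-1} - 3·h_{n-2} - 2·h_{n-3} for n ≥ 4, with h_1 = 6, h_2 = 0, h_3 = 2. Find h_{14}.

-10464

Applying the relation repeatedly:
h_4 = -6, h_5 = -24, h_6 = -58, …, h_{11} = 2520, h_{12} = 3926, h_{13} = 2118, h_{14} = -10464.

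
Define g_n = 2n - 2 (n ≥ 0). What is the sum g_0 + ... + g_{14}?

Over n = 0..14: Σn = 105.
Total = (2)·105 + (-2)·15 = 180.

180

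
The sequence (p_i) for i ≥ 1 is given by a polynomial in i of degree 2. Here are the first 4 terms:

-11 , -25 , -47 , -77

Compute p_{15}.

-935

1st diffs: -14, -22, -30.
2nd diffs: -8, -8 (constant).
So p_i = -4i^2 - 2i - 5.
Evaluating at i = 15 gives p_{15} = -935.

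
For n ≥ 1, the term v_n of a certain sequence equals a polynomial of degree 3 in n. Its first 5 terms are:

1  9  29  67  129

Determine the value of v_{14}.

1st diffs: 8, 20, 38, 62.
2nd diffs: 12, 18, 24.
3rd diffs: 6, 6 (constant).
Newton forward-difference form: v_n = 1 + 8·C(n-1,1) + 12·C(n-1,2) + 6·C(n-1,3).
At n = 14: n-1 = 13, so v_{14} = 1 + 104 + 936 + 1716 = 2757.

2757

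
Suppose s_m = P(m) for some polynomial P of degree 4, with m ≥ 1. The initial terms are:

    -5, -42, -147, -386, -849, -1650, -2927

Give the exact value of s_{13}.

1st diffs: -37, -105, -239, -463, -801, -1277.
2nd diffs: -68, -134, -224, -338, -476.
3rd diffs: -66, -90, -114, -138.
4th diffs: -24, -24, -24 (constant).
So s_m = -m^4 - m^3 - 3m^2 - 6m + 6.
Evaluating at m = 13 gives s_{13} = -31337.

-31337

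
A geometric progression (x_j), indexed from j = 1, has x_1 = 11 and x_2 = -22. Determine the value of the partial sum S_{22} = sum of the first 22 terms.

-15379111

Common ratio r = -2.
x_j = 11·(-2)^(j-1).
S = 11·((-2)^22 - 1)/(-2 - 1) = 11·(4194304 - 1)/(-3) = -15379111.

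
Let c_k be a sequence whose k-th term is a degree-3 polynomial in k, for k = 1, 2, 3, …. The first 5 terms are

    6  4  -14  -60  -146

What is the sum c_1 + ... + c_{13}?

-13234

1st diffs: -2, -18, -46, -86.
2nd diffs: -16, -28, -40.
3rd diffs: -12, -12 (constant).
Newton forward-difference form: c_k = 6 + (-2)·C(k-1,1) + (-16)·C(k-1,2) + (-12)·C(k-1,3).
Continuing: …, -284, -486, -764, -1130, …, c_{13} = -3714.
Summing k = 1..13 (13 terms) gives -13234.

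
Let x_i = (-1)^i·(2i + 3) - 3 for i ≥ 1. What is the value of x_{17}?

-40

(-1)^17 = -1; 2i + 3 at i=17 is 37; so x_{17} = -40.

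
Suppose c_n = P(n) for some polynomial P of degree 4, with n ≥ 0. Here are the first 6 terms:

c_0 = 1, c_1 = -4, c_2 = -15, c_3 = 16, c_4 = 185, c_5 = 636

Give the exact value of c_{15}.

1st diffs: -5, -11, 31, 169, 451.
2nd diffs: -6, 42, 138, 282.
3rd diffs: 48, 96, 144.
4th diffs: 48, 48 (constant).
Newton forward-difference form: c_n = 1 + (-5)·C(n,1) + (-6)·C(n,2) + 48·C(n,3) + 48·C(n,4).
At n = 15: n = 15, so c_{15} = 1 - 75 - 630 + 21840 + 65520 = 86656.

86656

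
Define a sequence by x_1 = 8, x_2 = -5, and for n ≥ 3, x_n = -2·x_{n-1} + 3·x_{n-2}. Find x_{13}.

1727188

Applying the relation repeatedly:
x_3 = 34, x_4 = -83, x_5 = 268, …, x_{10} = -63965, x_{11} = 191914, x_{12} = -575723, x_{13} = 1727188.
(Characteristic roots are 1 and -3.)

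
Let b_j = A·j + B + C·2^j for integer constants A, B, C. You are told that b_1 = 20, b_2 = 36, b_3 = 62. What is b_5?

194

Write the equations: A + B + 2C = 20; 2A + B + 4C = 36; 3A + B + 8C = 62.
Subtracting the first from the second: A + 2C = 16.
Subtracting the second from the third: A + 4C = 26.
Solving: C = 5, A = 6, then B = 4.
So b_j = 6·j + 4 + 5·2^j; at j=5 this is 194.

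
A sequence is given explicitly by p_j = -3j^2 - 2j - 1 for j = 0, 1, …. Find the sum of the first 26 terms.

-17251

Over j = 0..25: Σj = 325, Σj² = 5525.
Total = (-3)·5525 + (-2)·325 + (-1)·26 = -17251.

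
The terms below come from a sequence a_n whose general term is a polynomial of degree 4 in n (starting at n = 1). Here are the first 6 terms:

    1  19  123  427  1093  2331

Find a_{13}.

54733

1st diffs: 18, 104, 304, 666, 1238.
2nd diffs: 86, 200, 362, 572.
3rd diffs: 114, 162, 210.
4th diffs: 48, 48 (constant).
Newton forward-difference form: a_n = 1 + 18·C(n-1,1) + 86·C(n-1,2) + 114·C(n-1,3) + 48·C(n-1,4).
At n = 13: n-1 = 12, so a_{13} = 1 + 216 + 5676 + 25080 + 23760 = 54733.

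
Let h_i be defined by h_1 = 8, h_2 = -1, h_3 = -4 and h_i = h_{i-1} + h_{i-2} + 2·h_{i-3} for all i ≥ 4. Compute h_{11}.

Compute successive terms:
h_4 = 11, h_5 = 5, h_6 = 8, h_7 = 35, h_8 = 53, h_9 = 104, h_{10} = 227, h_{11} = 437.

437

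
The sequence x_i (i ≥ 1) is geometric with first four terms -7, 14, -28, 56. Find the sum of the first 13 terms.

-19117

Common ratio r = -2.
x_i = (-7)·(-2)^(i-1).
S = (-7)·((-2)^13 - 1)/(-2 - 1) = (-7)·(-8192 - 1)/(-3) = -19117.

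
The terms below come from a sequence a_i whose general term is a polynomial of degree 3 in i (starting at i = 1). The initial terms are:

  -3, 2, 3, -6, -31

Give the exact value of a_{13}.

-1527

1st diffs: 5, 1, -9, -25.
2nd diffs: -4, -10, -16.
3rd diffs: -6, -6 (constant).
Newton forward-difference form: a_i = -3 + 5·C(i-1,1) + (-4)·C(i-1,2) + (-6)·C(i-1,3).
At i = 13: i-1 = 12, so a_{13} = -3 + 60 - 264 - 1320 = -1527.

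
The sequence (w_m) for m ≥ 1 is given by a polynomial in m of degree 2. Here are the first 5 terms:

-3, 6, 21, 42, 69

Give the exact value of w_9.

237

1st diffs: 9, 15, 21, 27.
2nd diffs: 6, 6, 6 (constant).
So w_m = 3m^2 - 6.
Evaluating at m = 9 gives w_9 = 237.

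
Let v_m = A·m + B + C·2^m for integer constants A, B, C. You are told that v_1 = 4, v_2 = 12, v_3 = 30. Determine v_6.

304

At m = 1, 2, 3: A + B + 2C = 4; 2A + B + 4C = 12; 3A + B + 8C = 30.
Subtracting the first from the second: A + 2C = 8.
Subtracting the second from the third: A + 4C = 18.
Solving: C = 5, A = -2, then B = -4.
Hence v_6 = -2·6 + (-4) + 5·64 = 304.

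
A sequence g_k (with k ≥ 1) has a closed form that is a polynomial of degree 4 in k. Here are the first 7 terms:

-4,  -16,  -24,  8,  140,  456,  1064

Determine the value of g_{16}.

1st diffs: -12, -8, 32, 132, 316, 608.
2nd diffs: 4, 40, 100, 184, 292.
3rd diffs: 36, 60, 84, 108.
4th diffs: 24, 24, 24 (constant).
Newton forward-difference form: g_k = -4 + (-12)·C(k-1,1) + 4·C(k-1,2) + 36·C(k-1,3) + 24·C(k-1,4).
At k = 16: k-1 = 15, so g_{16} = -4 - 180 + 420 + 16380 + 32760 = 49376.

49376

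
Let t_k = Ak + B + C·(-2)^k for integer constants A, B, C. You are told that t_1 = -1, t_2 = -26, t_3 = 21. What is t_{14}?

-65558

At k = 1, 2, 3: A + B - 2C = -1; 2A + B + 4C = -26; 3A + B - 8C = 21.
Subtracting the first from the second: A + 6C = -25.
Subtracting the second from the third: A - 12C = 47.
Solving: C = -4, A = -1, then B = -8.
So t_k = -1·k + (-8) + (-4)·(-2)^k; at k=14 this is -65558.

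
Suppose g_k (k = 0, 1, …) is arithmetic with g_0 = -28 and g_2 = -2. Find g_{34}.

414

Common difference d = (-2 - (-28)) / (2 - 0) = 13.
g_k = -28 + (k - 0)·13.
g_{34} = -28 + 34·13 = 414.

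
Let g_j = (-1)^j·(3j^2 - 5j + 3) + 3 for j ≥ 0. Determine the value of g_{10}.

256

(-1)^10 = 1; 3j^2 - 5j + 3 at j=10 is 253; so g_{10} = 256.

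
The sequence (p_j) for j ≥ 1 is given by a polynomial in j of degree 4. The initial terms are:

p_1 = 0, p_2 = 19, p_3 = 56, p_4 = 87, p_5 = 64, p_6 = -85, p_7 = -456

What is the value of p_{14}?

1st diffs: 19, 37, 31, -23, -149, -371.
2nd diffs: 18, -6, -54, -126, -222.
3rd diffs: -24, -48, -72, -96.
4th diffs: -24, -24, -24 (constant).
So p_j = -j^4 + 6j^3 - 2j^2 - 2j - 1.
Evaluating at j = 14 gives p_{14} = -22373.

-22373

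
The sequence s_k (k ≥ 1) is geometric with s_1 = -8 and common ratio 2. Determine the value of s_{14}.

-65536

s_k = (-8)·2^(k-1).
s_{14} = (-8)·2^13 = -65536.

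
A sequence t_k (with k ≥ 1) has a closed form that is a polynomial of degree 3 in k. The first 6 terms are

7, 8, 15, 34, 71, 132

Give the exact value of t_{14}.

2204

1st diffs: 1, 7, 19, 37, 61.
2nd diffs: 6, 12, 18, 24.
3rd diffs: 6, 6, 6 (constant).
Newton forward-difference form: t_k = 7 + 1·C(k-1,1) + 6·C(k-1,2) + 6·C(k-1,3).
At k = 14: k-1 = 13, so t_{14} = 7 + 13 + 468 + 1716 = 2204.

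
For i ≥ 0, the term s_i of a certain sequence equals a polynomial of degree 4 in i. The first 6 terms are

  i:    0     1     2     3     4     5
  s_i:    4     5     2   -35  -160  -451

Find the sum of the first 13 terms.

-53352

1st diffs: 1, -3, -37, -125, -291.
2nd diffs: -4, -34, -88, -166.
3rd diffs: -30, -54, -78.
4th diffs: -24, -24 (constant).
Newton forward-difference form: s_i = 4 + 1·C(i,1) + (-4)·C(i,2) + (-30)·C(i,3) + (-24)·C(i,4).
Continuing: …, -1010, -1963, -3460, -5675, …, s_{12} = -18728.
Summing i = 0..12 (13 terms) gives -53352.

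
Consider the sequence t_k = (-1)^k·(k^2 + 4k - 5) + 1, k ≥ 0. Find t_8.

92

(-1)^8 = 1; k^2 + 4k - 5 at k=8 is 91; so t_8 = 92.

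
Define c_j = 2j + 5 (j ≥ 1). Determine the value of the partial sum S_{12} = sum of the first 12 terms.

216

Over j = 1..12: Σj = 78.
Total = (2)·78 + (5)·12 = 216.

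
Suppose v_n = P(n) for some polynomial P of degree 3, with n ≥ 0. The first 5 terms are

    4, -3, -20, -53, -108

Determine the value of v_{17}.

1st diffs: -7, -17, -33, -55.
2nd diffs: -10, -16, -22.
3rd diffs: -6, -6 (constant).
Newton forward-difference form: v_n = 4 + (-7)·C(n,1) + (-10)·C(n,2) + (-6)·C(n,3).
At n = 17: n = 17, so v_{17} = 4 - 119 - 1360 - 4080 = -5555.

-5555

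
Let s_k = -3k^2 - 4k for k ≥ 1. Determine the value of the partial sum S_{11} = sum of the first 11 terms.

Over k = 1..11: Σk = 66, Σk² = 506.
Total = (-3)·506 + (-4)·66 = -1782.

-1782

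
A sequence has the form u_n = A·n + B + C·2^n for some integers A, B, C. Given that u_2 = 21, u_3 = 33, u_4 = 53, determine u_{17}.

262217

Write the equations: 2A + B + 4C = 21; 3A + B + 8C = 33; 4A + B + 16C = 53.
Subtracting the first from the second: A + 4C = 12.
Subtracting the second from the third: A + 8C = 20.
Solving: C = 2, A = 4, then B = 5.
Hence u_{17} = 4·17 + 5 + 2·131072 = 262217.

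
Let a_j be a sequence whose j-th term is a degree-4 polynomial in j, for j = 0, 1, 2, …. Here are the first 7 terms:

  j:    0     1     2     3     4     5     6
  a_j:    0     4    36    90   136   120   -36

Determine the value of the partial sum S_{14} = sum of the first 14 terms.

-43498

1st diffs: 4, 32, 54, 46, -16, -156.
2nd diffs: 28, 22, -8, -62, -140.
3rd diffs: -6, -30, -54, -78.
4th diffs: -24, -24, -24 (constant).
So a_j = -j^4 + 5j^3 + 6j^2 - 6j.
Continuing: …, -434, -1200, -2484, -4460, …, a_{13} = -16640.
Summing j = 0..13 (14 terms) gives -43498.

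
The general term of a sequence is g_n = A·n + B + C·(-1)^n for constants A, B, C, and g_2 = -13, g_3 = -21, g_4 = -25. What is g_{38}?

At n = 2, 3, 4: 2A + B + C = -13; 3A + B - C = -21; 4A + B + C = -25.
Subtracting the first from the second: A - 2C = -8.
Subtracting the second from the third: A + 2C = -4.
Solving: C = 1, A = -6, then B = -2.
Hence g_{38} = -6·38 + (-2) + 1·1 = -229.

-229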